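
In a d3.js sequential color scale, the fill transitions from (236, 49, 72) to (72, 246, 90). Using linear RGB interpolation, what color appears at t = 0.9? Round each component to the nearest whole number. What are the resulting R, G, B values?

(88, 226, 88)

R = 236 + 0.9 × (72 − 236) = 236 + 0.9 × -164 = 88.4 → 88
G = 49 + 0.9 × (246 − 49) = 49 + 0.9 × 197 = 226.3 → 226
B = 72 + 0.9 × (90 − 72) = 72 + 0.9 × 18 = 88.2 → 88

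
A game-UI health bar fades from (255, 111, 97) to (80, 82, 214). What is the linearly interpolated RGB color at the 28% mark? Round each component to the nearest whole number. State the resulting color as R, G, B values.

28% corresponds to t = 0.28.
R = 255 + 0.28 × (80 − 255) = 255 + 0.28 × -175 = 206 → 206
G = 111 + 0.28 × (82 − 111) = 111 + 0.28 × -29 = 102.88 → 103
B = 97 + 0.28 × (214 − 97) = 97 + 0.28 × 117 = 129.76 → 130

(206, 103, 130)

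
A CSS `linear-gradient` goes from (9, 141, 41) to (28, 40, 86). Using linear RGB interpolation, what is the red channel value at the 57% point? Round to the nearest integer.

20

R = 9 + 0.57 × (28 − 9) = 19.83 → 20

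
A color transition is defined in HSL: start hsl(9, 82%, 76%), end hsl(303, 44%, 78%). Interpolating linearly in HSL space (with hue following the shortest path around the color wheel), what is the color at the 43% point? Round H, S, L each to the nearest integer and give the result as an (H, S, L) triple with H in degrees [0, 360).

Hue: 303 − 9 = 294°, but |294| > 180 so the shorter arc goes the other way: Δh = 294 − 360 = -66°.
H = 9 + 0.43 × (-66) = -19.38 → -19 → -19 mod 360 = 341°
S = 82 + 0.43 × (44 − 82) = 65.66 → 66%
L = 76 + 0.43 × (78 − 76) = 76.86 → 77%

(341, 66, 77)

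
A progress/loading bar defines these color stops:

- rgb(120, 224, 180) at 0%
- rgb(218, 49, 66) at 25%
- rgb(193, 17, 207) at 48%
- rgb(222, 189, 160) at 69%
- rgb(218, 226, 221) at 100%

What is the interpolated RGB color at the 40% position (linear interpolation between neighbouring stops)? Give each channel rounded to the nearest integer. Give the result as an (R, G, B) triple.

(202, 28, 158)

40% lies between the 25% and 48% stops, so the local fraction is t = (40 − 25)/(48 − 25) = 15/23 ≈ 0.6522.
R = 218 + 0.6522 × (193 − 218) = 201.695 → 202
G = 49 + 0.6522 × (17 − 49) = 28.13 → 28
B = 66 + 0.6522 × (207 − 66) = 157.96 → 158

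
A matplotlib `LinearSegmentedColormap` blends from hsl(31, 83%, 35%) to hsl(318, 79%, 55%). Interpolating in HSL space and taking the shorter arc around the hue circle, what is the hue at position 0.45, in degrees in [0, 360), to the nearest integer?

358

Hue: 318 − 31 = 287°, but |287| > 180 so the shorter arc goes the other way: Δh = 287 − 360 = -73°.
H = 31 + 0.45 × (-73) = -1.85 → -2 → -2 mod 360 = 358°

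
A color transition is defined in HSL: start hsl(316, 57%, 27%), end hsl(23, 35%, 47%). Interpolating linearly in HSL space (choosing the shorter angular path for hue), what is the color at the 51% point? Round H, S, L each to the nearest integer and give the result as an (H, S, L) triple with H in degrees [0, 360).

Hue: 23 − 316 = -293°, but |-293| > 180 so the shorter arc goes the other way: Δh = -293 + 360 = 67°.
H = 316 + 0.51 × (67) = 350.17 → 350°
S = 57 + 0.51 × (35 − 57) = 45.78 → 46%
L = 27 + 0.51 × (47 − 27) = 37.2 → 37%

(350, 46, 37)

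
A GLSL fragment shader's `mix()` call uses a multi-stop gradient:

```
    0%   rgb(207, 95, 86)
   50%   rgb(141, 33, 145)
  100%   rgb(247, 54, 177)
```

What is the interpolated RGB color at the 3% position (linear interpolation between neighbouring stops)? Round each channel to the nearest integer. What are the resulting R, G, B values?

(203, 91, 90)

3% lies between the 0% and 50% stops, so the local fraction is t = (3 − 0)/(50 − 0) = 3/50 ≈ 0.06.
R = 207 + 0.06 × (141 − 207) = 203.04 → 203
G = 95 + 0.06 × (33 − 95) = 91.28 → 91
B = 86 + 0.06 × (145 − 86) = 89.54 → 90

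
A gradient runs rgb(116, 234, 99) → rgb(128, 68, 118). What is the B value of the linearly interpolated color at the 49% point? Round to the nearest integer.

B = 99 + 0.49 × (118 − 99) = 108.31 → 108

108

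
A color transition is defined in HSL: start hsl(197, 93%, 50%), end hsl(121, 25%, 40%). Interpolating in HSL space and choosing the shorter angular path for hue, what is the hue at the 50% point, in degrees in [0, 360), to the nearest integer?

159

Hue arc: Δh = 121 − 197 = -76° (|Δh| ≤ 180, already the shorter path).
H = 197 + 0.5 × (-76) = 159 → 159°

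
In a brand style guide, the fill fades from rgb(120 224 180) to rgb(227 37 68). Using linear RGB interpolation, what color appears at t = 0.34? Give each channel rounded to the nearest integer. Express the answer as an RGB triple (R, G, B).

R = 120 + 0.34 × (227 − 120) = 120 + 0.34 × 107 = 156.38 → 156
G = 224 + 0.34 × (37 − 224) = 224 + 0.34 × -187 = 160.42 → 160
B = 180 + 0.34 × (68 − 180) = 180 + 0.34 × -112 = 141.92 → 142

(156, 160, 142)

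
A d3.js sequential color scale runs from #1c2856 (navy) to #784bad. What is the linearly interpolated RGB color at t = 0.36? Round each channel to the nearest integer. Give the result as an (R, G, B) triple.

(61, 53, 117)

#1c2856 → (28, 40, 86); #784bad → (120, 75, 173).
R = 28 + 0.36 × (120 − 28) = 28 + 0.36 × 92 = 61.12 → 61
G = 40 + 0.36 × (75 − 40) = 40 + 0.36 × 35 = 52.6 → 53
B = 86 + 0.36 × (173 − 86) = 86 + 0.36 × 87 = 117.32 → 117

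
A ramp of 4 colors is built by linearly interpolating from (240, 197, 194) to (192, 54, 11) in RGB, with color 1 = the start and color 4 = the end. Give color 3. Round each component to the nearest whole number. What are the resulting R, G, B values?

With 4 swatches and endpoints inclusive, swatch 3 sits at t = (3 − 1)/(4 − 1) = 2/3 ≈ 0.6667.
R = 240 + 0.6667 × (192 − 240) = 207.998 → 208
G = 197 + 0.6667 × (54 − 197) = 101.662 → 102
B = 194 + 0.6667 × (11 − 194) = 71.994 → 72

(208, 102, 72)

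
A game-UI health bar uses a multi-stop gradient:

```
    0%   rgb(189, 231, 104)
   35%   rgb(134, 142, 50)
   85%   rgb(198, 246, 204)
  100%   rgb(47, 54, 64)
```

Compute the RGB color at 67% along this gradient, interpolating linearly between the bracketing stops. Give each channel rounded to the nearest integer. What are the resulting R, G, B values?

67% lies between the 35% and 85% stops, so the local fraction is t = (67 − 35)/(85 − 35) = 32/50 ≈ 0.64.
R = 134 + 0.64 × (198 − 134) = 174.96 → 175
G = 142 + 0.64 × (246 − 142) = 208.56 → 209
B = 50 + 0.64 × (204 − 50) = 148.56 → 149

(175, 209, 149)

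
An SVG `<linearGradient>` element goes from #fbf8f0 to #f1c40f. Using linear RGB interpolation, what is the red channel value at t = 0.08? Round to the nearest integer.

250

R₁ = 251 (from #fbf8f0), R₂ = 241 (from #f1c40f).
R = 251 + 0.08 × (241 − 251) = 250.2 → 250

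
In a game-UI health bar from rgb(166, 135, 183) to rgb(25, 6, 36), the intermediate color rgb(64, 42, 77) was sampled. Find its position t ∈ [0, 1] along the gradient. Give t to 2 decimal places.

0.72

Invert the lerp on the B channel (largest span, 147): t = (77 − 183) / (36 − 183) = -106/-147 = 0.72109.
Check on R: (64 − 166)/(25 − 166) = 0.7234 ✓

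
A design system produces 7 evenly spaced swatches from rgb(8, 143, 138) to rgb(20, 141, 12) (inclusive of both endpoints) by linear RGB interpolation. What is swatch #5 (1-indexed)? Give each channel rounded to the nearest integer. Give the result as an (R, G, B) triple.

With 7 swatches and endpoints inclusive, swatch 5 sits at t = (5 − 1)/(7 − 1) = 4/6 ≈ 0.6667.
R = 8 + 0.6667 × (20 − 8) = 16 → 16
G = 143 + 0.6667 × (141 − 143) = 141.667 → 142
B = 138 + 0.6667 × (12 − 138) = 53.996 → 54

(16, 142, 54)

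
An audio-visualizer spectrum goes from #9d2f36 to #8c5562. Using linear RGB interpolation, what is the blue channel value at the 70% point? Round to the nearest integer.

B₁ = 54 (from #9d2f36), B₂ = 98 (from #8c5562).
B = 54 + 0.7 × (98 − 54) = 84.8 → 85

85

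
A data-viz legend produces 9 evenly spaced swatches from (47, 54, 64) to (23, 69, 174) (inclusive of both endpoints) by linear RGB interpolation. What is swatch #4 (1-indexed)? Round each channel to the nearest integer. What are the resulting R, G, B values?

With 9 swatches and endpoints inclusive, swatch 4 sits at t = (4 − 1)/(9 − 1) = 3/8 ≈ 0.375.
R = 47 + 0.375 × (23 − 47) = 38 → 38
G = 54 + 0.375 × (69 − 54) = 59.625 → 60
B = 64 + 0.375 × (174 − 64) = 105.25 → 105

(38, 60, 105)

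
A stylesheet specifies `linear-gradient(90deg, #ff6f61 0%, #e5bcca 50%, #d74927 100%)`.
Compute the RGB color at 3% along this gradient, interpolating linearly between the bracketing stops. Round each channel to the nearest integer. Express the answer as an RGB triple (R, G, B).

3% lies between the 0% and 50% stops, so the local fraction is t = (3 − 0)/(50 − 0) = 3/50 ≈ 0.06.
#ff6f61 → (255, 111, 97); #e5bcca → (229, 188, 202).
R = 255 + 0.06 × (229 − 255) = 253.44 → 253
G = 111 + 0.06 × (188 − 111) = 115.62 → 116
B = 97 + 0.06 × (202 − 97) = 103.3 → 103

(253, 116, 103)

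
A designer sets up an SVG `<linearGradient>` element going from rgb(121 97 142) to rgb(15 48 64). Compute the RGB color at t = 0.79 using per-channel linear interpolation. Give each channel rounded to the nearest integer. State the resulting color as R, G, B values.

R = 121 + 0.79 × (15 − 121) = 121 + 0.79 × -106 = 37.26 → 37
G = 97 + 0.79 × (48 − 97) = 97 + 0.79 × -49 = 58.29 → 58
B = 142 + 0.79 × (64 − 142) = 142 + 0.79 × -78 = 80.38 → 80

(37, 58, 80)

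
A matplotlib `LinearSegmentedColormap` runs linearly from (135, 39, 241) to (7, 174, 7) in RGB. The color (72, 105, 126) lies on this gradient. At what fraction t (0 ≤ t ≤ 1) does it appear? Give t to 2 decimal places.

Invert the lerp on the B channel (largest span, 234): t = (126 − 241) / (7 − 241) = -115/-234 = 0.49145.
Check on R: (72 − 135)/(7 − 135) = 0.4922 ✓

0.49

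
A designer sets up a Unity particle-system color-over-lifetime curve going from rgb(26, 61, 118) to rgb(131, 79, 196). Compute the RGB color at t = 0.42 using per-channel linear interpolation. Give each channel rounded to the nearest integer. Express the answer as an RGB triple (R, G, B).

R = 26 + 0.42 × (131 − 26) = 26 + 0.42 × 105 = 70.1 → 70
G = 61 + 0.42 × (79 − 61) = 61 + 0.42 × 18 = 68.56 → 69
B = 118 + 0.42 × (196 − 118) = 118 + 0.42 × 78 = 150.76 → 151

(70, 69, 151)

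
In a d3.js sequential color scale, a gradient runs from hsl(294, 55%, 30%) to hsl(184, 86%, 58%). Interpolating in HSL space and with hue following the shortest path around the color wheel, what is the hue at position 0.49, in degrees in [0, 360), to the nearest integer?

240

Hue arc: Δh = 184 − 294 = -110° (|Δh| ≤ 180, already the shorter path).
H = 294 + 0.49 × (-110) = 240.1 → 240°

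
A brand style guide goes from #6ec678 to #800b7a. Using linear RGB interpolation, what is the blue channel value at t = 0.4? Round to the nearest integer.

B₁ = 120 (from #6ec678), B₂ = 122 (from #800b7a).
B = 120 + 0.4 × (122 − 120) = 120.8 → 121

121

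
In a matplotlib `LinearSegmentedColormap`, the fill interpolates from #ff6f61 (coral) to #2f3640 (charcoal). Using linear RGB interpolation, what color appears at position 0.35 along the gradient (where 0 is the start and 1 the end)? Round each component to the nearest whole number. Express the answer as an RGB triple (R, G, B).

(182, 91, 85)

#ff6f61 → (255, 111, 97); #2f3640 → (47, 54, 64).
R = 255 + 0.35 × (47 − 255) = 255 + 0.35 × -208 = 182.2 → 182
G = 111 + 0.35 × (54 − 111) = 111 + 0.35 × -57 = 91.05 → 91
B = 97 + 0.35 × (64 − 97) = 97 + 0.35 × -33 = 85.45 → 85
So the blended color is (182, 91, 85), about #b65b55.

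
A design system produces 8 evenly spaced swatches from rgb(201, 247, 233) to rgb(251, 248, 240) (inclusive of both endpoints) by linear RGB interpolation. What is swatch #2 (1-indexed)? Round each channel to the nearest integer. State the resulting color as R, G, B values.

(208, 247, 234)

With 8 swatches and endpoints inclusive, swatch 2 sits at t = (2 − 1)/(8 − 1) = 1/7 ≈ 0.1429.
R = 201 + 0.1429 × (251 − 201) = 208.145 → 208
G = 247 + 0.1429 × (248 − 247) = 247.143 → 247
B = 233 + 0.1429 × (240 − 233) = 234 → 234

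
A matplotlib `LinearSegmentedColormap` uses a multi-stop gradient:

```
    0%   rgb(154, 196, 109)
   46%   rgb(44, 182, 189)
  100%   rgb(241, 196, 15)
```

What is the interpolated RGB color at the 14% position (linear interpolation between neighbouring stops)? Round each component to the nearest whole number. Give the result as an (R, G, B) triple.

14% lies between the 0% and 46% stops, so the local fraction is t = (14 − 0)/(46 − 0) = 14/46 ≈ 0.3043.
R = 154 + 0.3043 × (44 − 154) = 120.527 → 121
G = 196 + 0.3043 × (182 − 196) = 191.74 → 192
B = 109 + 0.3043 × (189 − 109) = 133.344 → 133

(121, 192, 133)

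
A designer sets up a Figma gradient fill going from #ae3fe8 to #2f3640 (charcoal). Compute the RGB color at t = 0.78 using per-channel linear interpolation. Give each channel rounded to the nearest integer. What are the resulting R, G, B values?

(75, 56, 101)

#ae3fe8 → (174, 63, 232); #2f3640 → (47, 54, 64).
R = 174 + 0.78 × (47 − 174) = 174 + 0.78 × -127 = 74.94 → 75
G = 63 + 0.78 × (54 − 63) = 63 + 0.78 × -9 = 55.98 → 56
B = 232 + 0.78 × (64 − 232) = 232 + 0.78 × -168 = 100.96 → 101
So the blended color is (75, 56, 101), about #4b3865.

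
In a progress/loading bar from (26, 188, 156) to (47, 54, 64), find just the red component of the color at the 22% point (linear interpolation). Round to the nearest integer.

R = 26 + 0.22 × (47 − 26) = 30.62 → 31

31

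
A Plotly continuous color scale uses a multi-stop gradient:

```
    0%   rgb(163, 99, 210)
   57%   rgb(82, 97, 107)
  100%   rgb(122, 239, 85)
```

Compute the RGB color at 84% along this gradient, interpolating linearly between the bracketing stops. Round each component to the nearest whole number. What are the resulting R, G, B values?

84% lies between the 57% and 100% stops, so the local fraction is t = (84 − 57)/(100 − 57) = 27/43 ≈ 0.6279.
R = 82 + 0.6279 × (122 − 82) = 107.116 → 107
G = 97 + 0.6279 × (239 − 97) = 186.162 → 186
B = 107 + 0.6279 × (85 − 107) = 93.186 → 93

(107, 186, 93)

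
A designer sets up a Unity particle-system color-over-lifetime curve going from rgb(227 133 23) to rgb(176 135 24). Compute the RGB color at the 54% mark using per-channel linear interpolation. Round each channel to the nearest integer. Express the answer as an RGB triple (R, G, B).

54% corresponds to t = 0.54.
R = 227 + 0.54 × (176 − 227) = 227 + 0.54 × -51 = 199.46 → 199
G = 133 + 0.54 × (135 − 133) = 133 + 0.54 × 2 = 134.08 → 134
B = 23 + 0.54 × (24 − 23) = 23 + 0.54 × 1 = 23.54 → 24

(199, 134, 24)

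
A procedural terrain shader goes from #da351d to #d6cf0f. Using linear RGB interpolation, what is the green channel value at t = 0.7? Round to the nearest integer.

161

G₁ = 53 (from #da351d), G₂ = 207 (from #d6cf0f).
G = 53 + 0.7 × (207 − 53) = 160.8 → 161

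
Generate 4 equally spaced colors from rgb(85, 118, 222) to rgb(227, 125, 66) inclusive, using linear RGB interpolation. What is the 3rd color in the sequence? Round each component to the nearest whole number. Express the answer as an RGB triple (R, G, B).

(180, 123, 118)

With 4 swatches and endpoints inclusive, swatch 3 sits at t = (3 − 1)/(4 − 1) = 2/3 ≈ 0.6667.
R = 85 + 0.6667 × (227 − 85) = 179.671 → 180
G = 118 + 0.6667 × (125 − 118) = 122.667 → 123
B = 222 + 0.6667 × (66 − 222) = 117.995 → 118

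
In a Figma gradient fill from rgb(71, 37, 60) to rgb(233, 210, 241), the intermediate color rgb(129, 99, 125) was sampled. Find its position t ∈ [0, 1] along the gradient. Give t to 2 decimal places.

Invert the lerp on the B channel (largest span, 181): t = (125 − 60) / (241 − 60) = 65/181 = 0.35912.
Check on R: (129 − 71)/(233 − 71) = 0.358 ✓

0.36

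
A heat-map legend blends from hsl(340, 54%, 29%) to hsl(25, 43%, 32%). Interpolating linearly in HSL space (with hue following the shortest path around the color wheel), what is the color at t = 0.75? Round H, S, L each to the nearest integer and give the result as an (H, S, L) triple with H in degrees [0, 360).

Hue: 25 − 340 = -315°, but |-315| > 180 so the shorter arc goes the other way: Δh = -315 + 360 = 45°.
H = 340 + 0.75 × (45) = 373.75 → 374 → 374 mod 360 = 14°
S = 54 + 0.75 × (43 − 54) = 45.75 → 46%
L = 29 + 0.75 × (32 − 29) = 31.25 → 31%

(14, 46, 31)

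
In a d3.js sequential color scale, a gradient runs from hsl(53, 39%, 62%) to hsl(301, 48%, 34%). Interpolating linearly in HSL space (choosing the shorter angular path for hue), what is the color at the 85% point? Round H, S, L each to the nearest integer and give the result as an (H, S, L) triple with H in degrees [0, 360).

(318, 47, 38)

Hue: 301 − 53 = 248°, but |248| > 180 so the shorter arc goes the other way: Δh = 248 − 360 = -112°.
H = 53 + 0.85 × (-112) = -42.2 → -42 → -42 mod 360 = 318°
S = 39 + 0.85 × (48 − 39) = 46.65 → 47%
L = 62 + 0.85 × (34 − 62) = 38.2 → 38%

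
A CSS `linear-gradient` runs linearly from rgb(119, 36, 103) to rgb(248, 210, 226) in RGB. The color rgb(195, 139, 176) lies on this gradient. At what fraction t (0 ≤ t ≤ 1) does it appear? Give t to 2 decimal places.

0.59

Invert the lerp on the G channel (largest span, 174): t = (139 − 36) / (210 − 36) = 103/174 = 0.59195.
Check on R: (195 − 119)/(248 − 119) = 0.5891 ✓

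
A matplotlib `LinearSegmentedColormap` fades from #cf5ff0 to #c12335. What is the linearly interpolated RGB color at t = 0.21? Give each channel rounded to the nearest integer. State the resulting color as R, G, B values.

(204, 82, 201)

#cf5ff0 → (207, 95, 240); #c12335 → (193, 35, 53).
R = 207 + 0.21 × (193 − 207) = 207 + 0.21 × -14 = 204.06 → 204
G = 95 + 0.21 × (35 − 95) = 95 + 0.21 × -60 = 82.4 → 82
B = 240 + 0.21 × (53 − 240) = 240 + 0.21 × -187 = 200.73 → 201
So the blended color is (204, 82, 201), about #cc52c9.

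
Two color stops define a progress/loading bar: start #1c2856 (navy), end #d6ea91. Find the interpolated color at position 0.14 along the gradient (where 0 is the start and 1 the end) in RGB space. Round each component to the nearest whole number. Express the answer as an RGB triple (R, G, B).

(54, 67, 94)

#1c2856 → (28, 40, 86); #d6ea91 → (214, 234, 145).
R = 28 + 0.14 × (214 − 28) = 28 + 0.14 × 186 = 54.04 → 54
G = 40 + 0.14 × (234 − 40) = 40 + 0.14 × 194 = 67.16 → 67
B = 86 + 0.14 × (145 − 86) = 86 + 0.14 × 59 = 94.26 → 94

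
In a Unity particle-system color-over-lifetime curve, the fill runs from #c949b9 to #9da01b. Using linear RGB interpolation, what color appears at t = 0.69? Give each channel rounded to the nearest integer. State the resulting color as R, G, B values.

(171, 133, 76)

#c949b9 → (201, 73, 185); #9da01b → (157, 160, 27).
R = 201 + 0.69 × (157 − 201) = 201 + 0.69 × -44 = 170.64 → 171
G = 73 + 0.69 × (160 − 73) = 73 + 0.69 × 87 = 133.03 → 133
B = 185 + 0.69 × (27 − 185) = 185 + 0.69 × -158 = 75.98 → 76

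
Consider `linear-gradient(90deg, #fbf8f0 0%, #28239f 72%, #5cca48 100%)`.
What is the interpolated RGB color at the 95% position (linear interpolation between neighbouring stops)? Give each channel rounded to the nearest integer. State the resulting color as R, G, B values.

(83, 172, 88)

95% lies between the 72% and 100% stops, so the local fraction is t = (95 − 72)/(100 − 72) = 23/28 ≈ 0.8214.
#28239f → (40, 35, 159); #5cca48 → (92, 202, 72).
R = 40 + 0.8214 × (92 − 40) = 82.713 → 83
G = 35 + 0.8214 × (202 − 35) = 172.174 → 172
B = 159 + 0.8214 × (72 − 159) = 87.538 → 88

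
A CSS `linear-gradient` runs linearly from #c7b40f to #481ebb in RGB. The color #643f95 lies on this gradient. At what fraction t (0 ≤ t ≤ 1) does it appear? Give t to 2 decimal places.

Invert the lerp on the B channel (largest span, 172): t = (149 − 15) / (187 − 15) = 134/172 = 0.77907.
Check on R: (100 − 199)/(72 − 199) = 0.7795 ✓

0.78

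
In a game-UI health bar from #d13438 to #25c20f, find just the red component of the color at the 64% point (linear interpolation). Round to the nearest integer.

R₁ = 209 (from #d13438), R₂ = 37 (from #25c20f).
R = 209 + 0.64 × (37 − 209) = 98.92 → 99

99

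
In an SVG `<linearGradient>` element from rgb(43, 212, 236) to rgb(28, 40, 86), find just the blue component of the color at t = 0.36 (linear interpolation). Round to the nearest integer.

182

B = 236 + 0.36 × (86 − 236) = 182 → 182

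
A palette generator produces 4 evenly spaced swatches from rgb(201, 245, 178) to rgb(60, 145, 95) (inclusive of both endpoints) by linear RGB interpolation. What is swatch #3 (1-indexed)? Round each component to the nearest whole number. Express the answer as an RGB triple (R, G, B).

With 4 swatches and endpoints inclusive, swatch 3 sits at t = (3 − 1)/(4 − 1) = 2/3 ≈ 0.6667.
R = 201 + 0.6667 × (60 − 201) = 106.995 → 107
G = 245 + 0.6667 × (145 − 245) = 178.33 → 178
B = 178 + 0.6667 × (95 − 178) = 122.664 → 123

(107, 178, 123)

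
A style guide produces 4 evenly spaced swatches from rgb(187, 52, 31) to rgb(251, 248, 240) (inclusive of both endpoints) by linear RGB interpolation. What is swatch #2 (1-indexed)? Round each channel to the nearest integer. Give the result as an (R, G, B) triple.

With 4 swatches and endpoints inclusive, swatch 2 sits at t = (2 − 1)/(4 − 1) = 1/3 ≈ 0.3333.
R = 187 + 0.3333 × (251 − 187) = 208.331 → 208
G = 52 + 0.3333 × (248 − 52) = 117.327 → 117
B = 31 + 0.3333 × (240 − 31) = 100.66 → 101

(208, 117, 101)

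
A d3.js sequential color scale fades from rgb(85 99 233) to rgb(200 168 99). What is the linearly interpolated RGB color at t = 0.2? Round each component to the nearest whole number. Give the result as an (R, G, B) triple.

(108, 113, 206)

R = 85 + 0.2 × (200 − 85) = 85 + 0.2 × 115 = 108 → 108
G = 99 + 0.2 × (168 − 99) = 99 + 0.2 × 69 = 112.8 → 113
B = 233 + 0.2 × (99 − 233) = 233 + 0.2 × -134 = 206.2 → 206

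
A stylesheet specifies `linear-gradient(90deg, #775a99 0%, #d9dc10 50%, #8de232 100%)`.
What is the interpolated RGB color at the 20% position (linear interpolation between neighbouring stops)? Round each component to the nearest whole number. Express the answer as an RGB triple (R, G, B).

20% lies between the 0% and 50% stops, so the local fraction is t = (20 − 0)/(50 − 0) = 20/50 ≈ 0.4.
#775a99 → (119, 90, 153); #d9dc10 → (217, 220, 16).
R = 119 + 0.4 × (217 − 119) = 158.2 → 158
G = 90 + 0.4 × (220 − 90) = 142 → 142
B = 153 + 0.4 × (16 − 153) = 98.2 → 98

(158, 142, 98)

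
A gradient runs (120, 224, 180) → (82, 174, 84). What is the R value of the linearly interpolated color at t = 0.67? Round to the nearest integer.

R = 120 + 0.67 × (82 − 120) = 94.54 → 95

95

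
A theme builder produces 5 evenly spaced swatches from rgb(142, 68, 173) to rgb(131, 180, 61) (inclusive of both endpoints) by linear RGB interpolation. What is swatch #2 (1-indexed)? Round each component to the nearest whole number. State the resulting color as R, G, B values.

With 5 swatches and endpoints inclusive, swatch 2 sits at t = (2 − 1)/(5 − 1) = 1/4 ≈ 0.25.
R = 142 + 0.25 × (131 − 142) = 139.25 → 139
G = 68 + 0.25 × (180 − 68) = 96 → 96
B = 173 + 0.25 × (61 − 173) = 145 → 145

(139, 96, 145)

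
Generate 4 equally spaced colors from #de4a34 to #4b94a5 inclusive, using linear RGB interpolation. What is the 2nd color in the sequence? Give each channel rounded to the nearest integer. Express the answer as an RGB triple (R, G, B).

(173, 99, 90)

With 4 swatches and endpoints inclusive, swatch 2 sits at t = (2 − 1)/(4 − 1) = 1/3 ≈ 0.3333.
#de4a34 → (222, 74, 52); #4b94a5 → (75, 148, 165).
R = 222 + 0.3333 × (75 − 222) = 173.005 → 173
G = 74 + 0.3333 × (148 − 74) = 98.664 → 99
B = 52 + 0.3333 × (165 − 52) = 89.663 → 90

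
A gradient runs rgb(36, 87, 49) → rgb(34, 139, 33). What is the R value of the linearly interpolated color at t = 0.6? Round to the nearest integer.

R = 36 + 0.6 × (34 − 36) = 34.8 → 35

35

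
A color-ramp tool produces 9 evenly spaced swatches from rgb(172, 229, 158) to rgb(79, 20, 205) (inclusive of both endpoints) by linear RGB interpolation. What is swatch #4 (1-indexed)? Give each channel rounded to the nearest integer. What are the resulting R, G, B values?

With 9 swatches and endpoints inclusive, swatch 4 sits at t = (4 − 1)/(9 − 1) = 3/8 ≈ 0.375.
R = 172 + 0.375 × (79 − 172) = 137.125 → 137
G = 229 + 0.375 × (20 − 229) = 150.625 → 151
B = 158 + 0.375 × (205 − 158) = 175.625 → 176

(137, 151, 176)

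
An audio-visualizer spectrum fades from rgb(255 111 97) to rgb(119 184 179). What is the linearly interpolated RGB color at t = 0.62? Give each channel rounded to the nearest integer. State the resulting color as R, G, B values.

R = 255 + 0.62 × (119 − 255) = 255 + 0.62 × -136 = 170.68 → 171
G = 111 + 0.62 × (184 − 111) = 111 + 0.62 × 73 = 156.26 → 156
B = 97 + 0.62 × (179 − 97) = 97 + 0.62 × 82 = 147.84 → 148

(171, 156, 148)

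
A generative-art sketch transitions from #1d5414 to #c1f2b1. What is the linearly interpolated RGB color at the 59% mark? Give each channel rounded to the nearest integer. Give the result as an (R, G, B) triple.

(126, 177, 113)

#1d5414 → (29, 84, 20); #c1f2b1 → (193, 242, 177).
59% corresponds to t = 0.59.
R = 29 + 0.59 × (193 − 29) = 29 + 0.59 × 164 = 125.76 → 126
G = 84 + 0.59 × (242 − 84) = 84 + 0.59 × 158 = 177.22 → 177
B = 20 + 0.59 × (177 − 20) = 20 + 0.59 × 157 = 112.63 → 113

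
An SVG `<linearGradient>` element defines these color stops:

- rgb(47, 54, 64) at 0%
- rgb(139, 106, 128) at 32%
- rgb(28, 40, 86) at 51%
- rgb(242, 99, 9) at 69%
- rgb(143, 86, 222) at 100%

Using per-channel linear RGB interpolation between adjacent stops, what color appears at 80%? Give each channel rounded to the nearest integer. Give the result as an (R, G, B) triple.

80% lies between the 69% and 100% stops, so the local fraction is t = (80 − 69)/(100 − 69) = 11/31 ≈ 0.3548.
R = 242 + 0.3548 × (143 − 242) = 206.875 → 207
G = 99 + 0.3548 × (86 − 99) = 94.388 → 94
B = 9 + 0.3548 × (222 − 9) = 84.572 → 85

(207, 94, 85)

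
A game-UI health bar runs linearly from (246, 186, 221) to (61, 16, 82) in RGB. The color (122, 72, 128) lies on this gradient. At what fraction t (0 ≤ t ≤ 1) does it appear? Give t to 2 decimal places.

0.67

Invert the lerp on the R channel (largest span, 185): t = (122 − 246) / (61 − 246) = -124/-185 = 0.67027.
Check on G: (72 − 186)/(16 − 186) = 0.6706 ✓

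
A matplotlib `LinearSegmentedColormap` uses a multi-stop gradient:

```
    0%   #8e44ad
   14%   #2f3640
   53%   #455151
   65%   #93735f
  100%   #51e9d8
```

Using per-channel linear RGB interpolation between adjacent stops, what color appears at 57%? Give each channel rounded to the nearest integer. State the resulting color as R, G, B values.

(95, 92, 86)

57% lies between the 53% and 65% stops, so the local fraction is t = (57 − 53)/(65 − 53) = 4/12 ≈ 0.3333.
#455151 → (69, 81, 81); #93735f → (147, 115, 95).
R = 69 + 0.3333 × (147 − 69) = 94.997 → 95
G = 81 + 0.3333 × (115 − 81) = 92.332 → 92
B = 81 + 0.3333 × (95 − 81) = 85.666 → 86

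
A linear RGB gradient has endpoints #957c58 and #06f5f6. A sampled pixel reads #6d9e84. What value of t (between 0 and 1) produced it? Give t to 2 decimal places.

Invert the lerp on the B channel (largest span, 158): t = (132 − 88) / (246 − 88) = 44/158 = 0.27848.
Check on R: (109 − 149)/(6 − 149) = 0.2797 ✓

0.28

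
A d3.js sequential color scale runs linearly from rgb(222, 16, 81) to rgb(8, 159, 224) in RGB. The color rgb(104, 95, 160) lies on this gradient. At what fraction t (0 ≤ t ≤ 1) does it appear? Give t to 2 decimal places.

0.55

Invert the lerp on the R channel (largest span, 214): t = (104 − 222) / (8 − 222) = -118/-214 = 0.5514.
Check on G: (95 − 16)/(159 − 16) = 0.5524 ✓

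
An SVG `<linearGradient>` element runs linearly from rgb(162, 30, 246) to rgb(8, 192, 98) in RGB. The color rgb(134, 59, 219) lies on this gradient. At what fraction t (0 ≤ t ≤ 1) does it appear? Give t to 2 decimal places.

0.18

Invert the lerp on the G channel (largest span, 162): t = (59 − 30) / (192 − 30) = 29/162 = 0.17901.
Check on R: (134 − 162)/(8 − 162) = 0.1818 ✓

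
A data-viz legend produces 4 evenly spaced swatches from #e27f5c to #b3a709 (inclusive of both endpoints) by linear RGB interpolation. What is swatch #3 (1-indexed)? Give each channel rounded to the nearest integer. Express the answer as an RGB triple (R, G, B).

With 4 swatches and endpoints inclusive, swatch 3 sits at t = (3 − 1)/(4 − 1) = 2/3 ≈ 0.6667.
#e27f5c → (226, 127, 92); #b3a709 → (179, 167, 9).
R = 226 + 0.6667 × (179 − 226) = 194.665 → 195
G = 127 + 0.6667 × (167 − 127) = 153.668 → 154
B = 92 + 0.6667 × (9 − 92) = 36.664 → 37

(195, 154, 37)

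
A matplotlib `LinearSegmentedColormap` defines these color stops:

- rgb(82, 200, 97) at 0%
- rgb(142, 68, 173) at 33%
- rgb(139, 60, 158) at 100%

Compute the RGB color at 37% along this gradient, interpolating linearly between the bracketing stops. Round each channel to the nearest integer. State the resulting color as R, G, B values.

37% lies between the 33% and 100% stops, so the local fraction is t = (37 − 33)/(100 − 33) = 4/67 ≈ 0.0597.
R = 142 + 0.0597 × (139 − 142) = 141.821 → 142
G = 68 + 0.0597 × (60 − 68) = 67.522 → 68
B = 173 + 0.0597 × (158 − 173) = 172.105 → 172

(142, 68, 172)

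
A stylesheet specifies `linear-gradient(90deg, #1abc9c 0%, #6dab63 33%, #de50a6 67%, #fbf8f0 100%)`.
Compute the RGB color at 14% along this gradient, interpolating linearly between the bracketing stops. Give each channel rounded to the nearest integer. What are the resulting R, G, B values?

14% lies between the 0% and 33% stops, so the local fraction is t = (14 − 0)/(33 − 0) = 14/33 ≈ 0.4242.
#1abc9c → (26, 188, 156); #6dab63 → (109, 171, 99).
R = 26 + 0.4242 × (109 − 26) = 61.209 → 61
G = 188 + 0.4242 × (171 − 188) = 180.789 → 181
B = 156 + 0.4242 × (99 − 156) = 131.821 → 132

(61, 181, 132)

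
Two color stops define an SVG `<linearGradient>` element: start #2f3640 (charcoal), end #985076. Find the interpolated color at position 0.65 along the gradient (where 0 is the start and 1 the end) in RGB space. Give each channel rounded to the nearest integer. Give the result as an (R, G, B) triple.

#2f3640 → (47, 54, 64); #985076 → (152, 80, 118).
R = 47 + 0.65 × (152 − 47) = 47 + 0.65 × 105 = 115.25 → 115
G = 54 + 0.65 × (80 − 54) = 54 + 0.65 × 26 = 70.9 → 71
B = 64 + 0.65 × (118 − 64) = 64 + 0.65 × 54 = 99.1 → 99

(115, 71, 99)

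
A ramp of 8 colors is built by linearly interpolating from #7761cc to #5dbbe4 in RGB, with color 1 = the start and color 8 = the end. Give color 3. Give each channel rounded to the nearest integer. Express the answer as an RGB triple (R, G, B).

With 8 swatches and endpoints inclusive, swatch 3 sits at t = (3 − 1)/(8 − 1) = 2/7 ≈ 0.2857.
#7761cc → (119, 97, 204); #5dbbe4 → (93, 187, 228).
R = 119 + 0.2857 × (93 − 119) = 111.572 → 112
G = 97 + 0.2857 × (187 − 97) = 122.713 → 123
B = 204 + 0.2857 × (228 − 204) = 210.857 → 211

(112, 123, 211)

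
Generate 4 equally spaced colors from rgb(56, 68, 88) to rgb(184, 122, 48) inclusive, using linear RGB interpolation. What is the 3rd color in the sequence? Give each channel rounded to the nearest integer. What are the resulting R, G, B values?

(141, 104, 61)

With 4 swatches and endpoints inclusive, swatch 3 sits at t = (3 − 1)/(4 − 1) = 2/3 ≈ 0.6667.
R = 56 + 0.6667 × (184 − 56) = 141.338 → 141
G = 68 + 0.6667 × (122 − 68) = 104.002 → 104
B = 88 + 0.6667 × (48 − 88) = 61.332 → 61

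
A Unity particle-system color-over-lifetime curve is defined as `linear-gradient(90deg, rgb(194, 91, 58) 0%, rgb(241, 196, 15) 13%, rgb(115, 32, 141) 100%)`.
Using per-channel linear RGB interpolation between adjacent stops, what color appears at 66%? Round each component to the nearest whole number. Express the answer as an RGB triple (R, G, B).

(164, 96, 92)

66% lies between the 13% and 100% stops, so the local fraction is t = (66 − 13)/(100 − 13) = 53/87 ≈ 0.6092.
R = 241 + 0.6092 × (115 − 241) = 164.241 → 164
G = 196 + 0.6092 × (32 − 196) = 96.091 → 96
B = 15 + 0.6092 × (141 − 15) = 91.759 → 92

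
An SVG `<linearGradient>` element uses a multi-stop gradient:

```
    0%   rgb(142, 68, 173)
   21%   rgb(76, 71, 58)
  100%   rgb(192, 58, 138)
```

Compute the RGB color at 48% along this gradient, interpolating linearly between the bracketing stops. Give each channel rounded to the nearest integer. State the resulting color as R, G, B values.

48% lies between the 21% and 100% stops, so the local fraction is t = (48 − 21)/(100 − 21) = 27/79 ≈ 0.3418.
R = 76 + 0.3418 × (192 − 76) = 115.649 → 116
G = 71 + 0.3418 × (58 − 71) = 66.557 → 67
B = 58 + 0.3418 × (138 − 58) = 85.344 → 85

(116, 67, 85)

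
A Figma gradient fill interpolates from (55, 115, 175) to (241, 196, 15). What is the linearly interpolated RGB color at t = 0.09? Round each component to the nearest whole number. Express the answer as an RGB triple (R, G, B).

(72, 122, 161)

R = 55 + 0.09 × (241 − 55) = 55 + 0.09 × 186 = 71.74 → 72
G = 115 + 0.09 × (196 − 115) = 115 + 0.09 × 81 = 122.29 → 122
B = 175 + 0.09 × (15 − 175) = 175 + 0.09 × -160 = 160.6 → 161
So the blended color is (72, 122, 161), about #487aa1.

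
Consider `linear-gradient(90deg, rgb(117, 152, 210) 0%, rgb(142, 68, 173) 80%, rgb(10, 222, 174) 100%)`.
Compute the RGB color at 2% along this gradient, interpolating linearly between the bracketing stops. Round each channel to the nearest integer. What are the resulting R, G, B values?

2% lies between the 0% and 80% stops, so the local fraction is t = (2 − 0)/(80 − 0) = 2/80 ≈ 0.025.
R = 117 + 0.025 × (142 − 117) = 117.625 → 118
G = 152 + 0.025 × (68 − 152) = 149.9 → 150
B = 210 + 0.025 × (173 − 210) = 209.075 → 209

(118, 150, 209)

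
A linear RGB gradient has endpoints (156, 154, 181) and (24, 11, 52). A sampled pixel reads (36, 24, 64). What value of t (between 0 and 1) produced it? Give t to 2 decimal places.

0.91

Invert the lerp on the G channel (largest span, 143): t = (24 − 154) / (11 − 154) = -130/-143 = 0.90909.
Check on R: (36 − 156)/(24 − 156) = 0.9091 ✓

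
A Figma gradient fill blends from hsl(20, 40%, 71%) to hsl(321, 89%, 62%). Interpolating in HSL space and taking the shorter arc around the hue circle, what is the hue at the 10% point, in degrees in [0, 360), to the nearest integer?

14

Hue: 321 − 20 = 301°, but |301| > 180 so the shorter arc goes the other way: Δh = 301 − 360 = -59°.
H = 20 + 0.1 × (-59) = 14.1 → 14°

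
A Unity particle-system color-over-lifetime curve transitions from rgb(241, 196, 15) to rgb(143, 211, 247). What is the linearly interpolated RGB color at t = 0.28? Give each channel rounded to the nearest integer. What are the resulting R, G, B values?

R = 241 + 0.28 × (143 − 241) = 241 + 0.28 × -98 = 213.56 → 214
G = 196 + 0.28 × (211 − 196) = 196 + 0.28 × 15 = 200.2 → 200
B = 15 + 0.28 × (247 − 15) = 15 + 0.28 × 232 = 79.96 → 80

(214, 200, 80)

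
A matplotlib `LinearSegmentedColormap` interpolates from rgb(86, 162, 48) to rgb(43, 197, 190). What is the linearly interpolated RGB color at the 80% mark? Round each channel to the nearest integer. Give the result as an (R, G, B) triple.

(52, 190, 162)

80% corresponds to t = 0.8.
R = 86 + 0.8 × (43 − 86) = 86 + 0.8 × -43 = 51.6 → 52
G = 162 + 0.8 × (197 − 162) = 162 + 0.8 × 35 = 190 → 190
B = 48 + 0.8 × (190 − 48) = 48 + 0.8 × 142 = 161.6 → 162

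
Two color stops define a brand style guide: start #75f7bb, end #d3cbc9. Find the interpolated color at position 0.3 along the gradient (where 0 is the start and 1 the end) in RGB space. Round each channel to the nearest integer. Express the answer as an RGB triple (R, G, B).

#75f7bb → (117, 247, 187); #d3cbc9 → (211, 203, 201).
R = 117 + 0.3 × (211 − 117) = 117 + 0.3 × 94 = 145.2 → 145
G = 247 + 0.3 × (203 − 247) = 247 + 0.3 × -44 = 233.8 → 234
B = 187 + 0.3 × (201 − 187) = 187 + 0.3 × 14 = 191.2 → 191

(145, 234, 191)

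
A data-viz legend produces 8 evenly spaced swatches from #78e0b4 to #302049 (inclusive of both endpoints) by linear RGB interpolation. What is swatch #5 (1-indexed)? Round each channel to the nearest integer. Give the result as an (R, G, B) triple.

With 8 swatches and endpoints inclusive, swatch 5 sits at t = (5 − 1)/(8 − 1) = 4/7 ≈ 0.5714.
#78e0b4 → (120, 224, 180); #302049 → (48, 32, 73).
R = 120 + 0.5714 × (48 − 120) = 78.859 → 79
G = 224 + 0.5714 × (32 − 224) = 114.291 → 114
B = 180 + 0.5714 × (73 − 180) = 118.86 → 119

(79, 114, 119)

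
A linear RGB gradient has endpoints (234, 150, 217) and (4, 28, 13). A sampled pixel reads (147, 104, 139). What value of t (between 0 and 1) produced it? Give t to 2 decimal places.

0.38

Invert the lerp on the R channel (largest span, 230): t = (147 − 234) / (4 − 234) = -87/-230 = 0.37826.
Check on G: (104 − 150)/(28 − 150) = 0.377 ✓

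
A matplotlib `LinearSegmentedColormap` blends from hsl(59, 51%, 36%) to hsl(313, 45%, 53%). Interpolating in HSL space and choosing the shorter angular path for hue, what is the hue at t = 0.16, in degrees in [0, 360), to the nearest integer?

Hue: 313 − 59 = 254°, but |254| > 180 so the shorter arc goes the other way: Δh = 254 − 360 = -106°.
H = 59 + 0.16 × (-106) = 42.04 → 42°

42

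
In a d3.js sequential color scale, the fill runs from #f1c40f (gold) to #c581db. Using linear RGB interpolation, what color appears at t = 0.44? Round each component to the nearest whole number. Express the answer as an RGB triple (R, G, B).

#f1c40f → (241, 196, 15); #c581db → (197, 129, 219).
R = 241 + 0.44 × (197 − 241) = 241 + 0.44 × -44 = 221.64 → 222
G = 196 + 0.44 × (129 − 196) = 196 + 0.44 × -67 = 166.52 → 167
B = 15 + 0.44 × (219 − 15) = 15 + 0.44 × 204 = 104.76 → 105

(222, 167, 105)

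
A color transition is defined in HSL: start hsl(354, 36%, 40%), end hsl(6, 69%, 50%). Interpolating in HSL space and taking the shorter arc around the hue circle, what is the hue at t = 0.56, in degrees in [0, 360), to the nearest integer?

1

Hue: 6 − 354 = -348°, but |-348| > 180 so the shorter arc goes the other way: Δh = -348 + 360 = 12°.
H = 354 + 0.56 × (12) = 360.72 → 361 → 361 mod 360 = 1°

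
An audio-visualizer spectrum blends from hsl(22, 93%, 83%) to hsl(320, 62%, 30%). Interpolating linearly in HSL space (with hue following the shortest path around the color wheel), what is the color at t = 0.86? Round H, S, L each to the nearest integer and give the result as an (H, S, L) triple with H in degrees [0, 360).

Hue: 320 − 22 = 298°, but |298| > 180 so the shorter arc goes the other way: Δh = 298 − 360 = -62°.
H = 22 + 0.86 × (-62) = -31.32 → -31 → -31 mod 360 = 329°
S = 93 + 0.86 × (62 − 93) = 66.34 → 66%
L = 83 + 0.86 × (30 − 83) = 37.42 → 37%

(329, 66, 37)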